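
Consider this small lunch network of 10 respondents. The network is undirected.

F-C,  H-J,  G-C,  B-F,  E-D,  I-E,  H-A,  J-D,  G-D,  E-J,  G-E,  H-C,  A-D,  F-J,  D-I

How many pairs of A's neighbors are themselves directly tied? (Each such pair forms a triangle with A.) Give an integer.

0

A's neighbors are D and H, but none of them are tied to each other, so no triangle contains A.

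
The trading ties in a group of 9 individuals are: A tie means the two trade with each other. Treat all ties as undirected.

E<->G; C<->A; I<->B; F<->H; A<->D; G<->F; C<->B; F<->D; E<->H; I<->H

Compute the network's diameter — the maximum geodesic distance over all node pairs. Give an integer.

4

Eccentricity of each node (its greatest distance to any other): A:4, B:4, C:4, D:3, E:4, F:3, G:4, H:3, I:3.
The maximum eccentricity is 4, realized for instance by the pair A–E via A – D – F – H – E. So the diameter is 4.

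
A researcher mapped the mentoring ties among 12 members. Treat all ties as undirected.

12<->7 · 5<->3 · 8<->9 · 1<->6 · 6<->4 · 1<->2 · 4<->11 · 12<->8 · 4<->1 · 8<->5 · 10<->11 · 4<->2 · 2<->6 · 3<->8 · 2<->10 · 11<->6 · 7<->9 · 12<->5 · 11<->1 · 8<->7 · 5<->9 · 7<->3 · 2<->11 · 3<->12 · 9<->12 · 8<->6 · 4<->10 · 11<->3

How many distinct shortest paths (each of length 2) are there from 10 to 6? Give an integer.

The shortest distance is 2. The length-2 paths are: 10–11–6; 10–2–6; 10–4–6.
That gives 3 distinct shortest paths.

3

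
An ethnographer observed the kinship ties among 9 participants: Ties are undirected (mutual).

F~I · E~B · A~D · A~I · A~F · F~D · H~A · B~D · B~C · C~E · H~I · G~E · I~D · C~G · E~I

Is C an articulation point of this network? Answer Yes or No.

Even without C, every remaining node can still reach every other (the residual graph is connected), so C is not a cut vertex.

No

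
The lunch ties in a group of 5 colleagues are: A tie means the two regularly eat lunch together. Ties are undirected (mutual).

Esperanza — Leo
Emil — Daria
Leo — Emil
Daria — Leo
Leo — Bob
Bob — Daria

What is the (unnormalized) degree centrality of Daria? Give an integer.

Daria is directly tied to Bob, Emil, and Leo. That is 3 neighbors, so the degree of Daria is 3.

3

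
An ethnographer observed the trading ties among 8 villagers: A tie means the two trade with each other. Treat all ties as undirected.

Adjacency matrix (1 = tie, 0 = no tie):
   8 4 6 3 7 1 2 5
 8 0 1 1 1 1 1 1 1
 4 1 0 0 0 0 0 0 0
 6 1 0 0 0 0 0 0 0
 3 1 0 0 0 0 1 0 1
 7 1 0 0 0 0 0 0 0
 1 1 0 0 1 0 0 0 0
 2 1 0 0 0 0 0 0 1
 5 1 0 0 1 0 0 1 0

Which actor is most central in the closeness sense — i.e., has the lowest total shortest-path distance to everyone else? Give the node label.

8

Farness (sum of distances to all others) for each node — 1:12, 2:12, 3:11, 4:13, 5:11, 6:13, 7:13, 8:7.
The smallest farness is 7, for 8, so 8 has the highest closeness.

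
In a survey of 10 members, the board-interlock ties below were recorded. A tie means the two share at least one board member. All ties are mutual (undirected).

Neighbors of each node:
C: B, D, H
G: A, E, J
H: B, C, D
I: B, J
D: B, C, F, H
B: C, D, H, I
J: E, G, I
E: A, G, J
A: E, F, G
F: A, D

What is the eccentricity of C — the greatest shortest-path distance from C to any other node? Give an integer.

Distances from C: A:3, B:1, D:1, E:4, F:2, G:4, H:1, I:2, J:3.
The largest is 4 (to E and G), so the eccentricity of C is 4.

4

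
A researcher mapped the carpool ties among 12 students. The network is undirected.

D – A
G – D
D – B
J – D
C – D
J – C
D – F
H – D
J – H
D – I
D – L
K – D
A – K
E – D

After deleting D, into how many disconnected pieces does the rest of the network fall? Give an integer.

Without D, the remaining ties split the others into: {E}; {A, K}; {F}; {C, H, J}; {B}; {G}; {I}; {L}.
That's 8 separate components.

8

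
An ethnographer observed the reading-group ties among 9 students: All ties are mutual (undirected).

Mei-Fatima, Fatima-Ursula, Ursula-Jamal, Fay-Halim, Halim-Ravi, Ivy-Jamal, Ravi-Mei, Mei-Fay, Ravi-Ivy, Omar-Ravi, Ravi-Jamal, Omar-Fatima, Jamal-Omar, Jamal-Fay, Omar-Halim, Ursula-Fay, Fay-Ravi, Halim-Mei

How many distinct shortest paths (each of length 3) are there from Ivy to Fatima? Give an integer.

4

The shortest distance is 3. The length-3 paths are: Ivy–Ravi–Mei–Fatima; Ivy–Jamal–Ursula–Fatima; Ivy–Ravi–Omar–Fatima; Ivy–Jamal–Omar–Fatima.
That gives 4 distinct shortest paths.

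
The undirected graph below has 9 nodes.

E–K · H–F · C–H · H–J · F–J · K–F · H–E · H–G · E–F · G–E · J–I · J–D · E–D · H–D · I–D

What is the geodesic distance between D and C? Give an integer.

One shortest route is D – H – C, which uses 2 edges, and D and C are not directly tied, so nothing shorter exists. So d(D,C) = 2.

2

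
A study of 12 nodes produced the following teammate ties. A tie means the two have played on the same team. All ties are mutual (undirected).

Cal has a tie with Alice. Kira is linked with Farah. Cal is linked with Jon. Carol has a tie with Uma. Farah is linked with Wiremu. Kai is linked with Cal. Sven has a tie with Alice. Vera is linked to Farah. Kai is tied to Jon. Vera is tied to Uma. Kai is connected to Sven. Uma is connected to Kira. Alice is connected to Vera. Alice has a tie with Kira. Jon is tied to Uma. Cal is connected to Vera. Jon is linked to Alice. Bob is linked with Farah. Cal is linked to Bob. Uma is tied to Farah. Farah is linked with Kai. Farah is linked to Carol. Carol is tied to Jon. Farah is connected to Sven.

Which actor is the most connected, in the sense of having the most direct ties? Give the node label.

Farah

Degrees — Alice:5, Bob:2, Cal:5, Carol:3, Farah:8, Jon:5, Kai:4, Kira:3, Sven:3, Uma:5, Vera:4, Wiremu:1.
The maximum is 8, attained only by Farah.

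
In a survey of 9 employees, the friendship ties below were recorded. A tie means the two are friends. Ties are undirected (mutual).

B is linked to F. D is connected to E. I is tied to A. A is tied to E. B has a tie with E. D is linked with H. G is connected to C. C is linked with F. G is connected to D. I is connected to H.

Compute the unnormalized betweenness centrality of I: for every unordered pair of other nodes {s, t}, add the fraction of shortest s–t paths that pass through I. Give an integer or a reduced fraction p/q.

1

Pairs whose geodesics pass through I — A–H: 1.
All other pairs contribute 0.
Summing the contributions gives betweenness(I) = 1.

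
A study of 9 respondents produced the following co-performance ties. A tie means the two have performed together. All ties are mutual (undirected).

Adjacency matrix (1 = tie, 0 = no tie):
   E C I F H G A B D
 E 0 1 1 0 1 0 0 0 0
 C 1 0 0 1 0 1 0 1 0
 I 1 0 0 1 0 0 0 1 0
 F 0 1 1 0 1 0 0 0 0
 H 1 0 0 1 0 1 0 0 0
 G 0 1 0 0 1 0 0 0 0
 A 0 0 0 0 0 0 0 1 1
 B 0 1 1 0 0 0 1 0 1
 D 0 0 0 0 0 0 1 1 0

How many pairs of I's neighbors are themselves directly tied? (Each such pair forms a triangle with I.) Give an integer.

0

I's neighbors are B, E, and F, but none of them are tied to each other, so no triangle contains I.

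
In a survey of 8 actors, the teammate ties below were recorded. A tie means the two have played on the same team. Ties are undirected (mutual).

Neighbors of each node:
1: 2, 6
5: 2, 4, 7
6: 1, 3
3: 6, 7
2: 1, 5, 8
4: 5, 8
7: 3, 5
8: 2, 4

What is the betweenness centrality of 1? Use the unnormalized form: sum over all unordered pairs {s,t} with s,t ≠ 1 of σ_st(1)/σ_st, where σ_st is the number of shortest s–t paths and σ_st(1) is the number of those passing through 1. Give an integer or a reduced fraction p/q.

4

Pairs whose geodesics pass through 1 — 2–6: 1; 2–3: 1/2; 6–5: 1/2; 6–4: 2/3; 6–8: 1; 3–8: 1/3.
All other pairs contribute 0.
Summing the contributions gives betweenness(1) = 4.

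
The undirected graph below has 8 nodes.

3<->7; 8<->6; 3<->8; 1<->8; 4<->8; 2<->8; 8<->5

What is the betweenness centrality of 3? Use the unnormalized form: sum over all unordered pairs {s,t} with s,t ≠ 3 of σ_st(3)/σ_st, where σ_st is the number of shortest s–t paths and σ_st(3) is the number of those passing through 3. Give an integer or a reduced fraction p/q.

6

Pairs whose geodesics pass through 3 — 1–7: 1; 6–7: 1; 2–7: 1; 8–7: 1; 5–7: 1; 7–4: 1.
All other pairs contribute 0.
Summing the contributions gives betweenness(3) = 6.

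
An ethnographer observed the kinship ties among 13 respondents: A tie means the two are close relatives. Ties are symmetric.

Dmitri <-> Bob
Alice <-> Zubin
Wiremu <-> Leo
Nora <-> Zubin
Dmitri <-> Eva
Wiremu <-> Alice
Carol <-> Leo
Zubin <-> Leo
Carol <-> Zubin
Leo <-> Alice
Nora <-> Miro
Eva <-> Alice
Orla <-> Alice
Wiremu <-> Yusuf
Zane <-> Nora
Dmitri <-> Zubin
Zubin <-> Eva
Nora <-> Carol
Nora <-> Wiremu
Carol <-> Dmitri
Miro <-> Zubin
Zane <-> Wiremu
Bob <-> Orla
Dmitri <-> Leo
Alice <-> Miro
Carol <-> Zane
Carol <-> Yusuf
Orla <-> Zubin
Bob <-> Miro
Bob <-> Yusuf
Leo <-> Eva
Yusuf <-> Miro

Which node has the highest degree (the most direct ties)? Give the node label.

Degrees — Alice:6, Bob:4, Carol:6, Dmitri:5, Eva:4, Leo:6, Miro:5, Nora:5, Orla:3, Wiremu:5, Yusuf:4, Zane:3, Zubin:8.
The maximum is 8, attained only by Zubin.

Zubin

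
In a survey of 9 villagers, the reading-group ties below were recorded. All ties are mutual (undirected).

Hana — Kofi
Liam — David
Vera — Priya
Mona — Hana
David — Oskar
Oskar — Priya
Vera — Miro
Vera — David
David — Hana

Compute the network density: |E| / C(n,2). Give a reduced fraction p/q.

1/4

There are 9 edges and 9 nodes, so the maximum possible is C(9,2) = 36.
Density = 9/36 = 1/4.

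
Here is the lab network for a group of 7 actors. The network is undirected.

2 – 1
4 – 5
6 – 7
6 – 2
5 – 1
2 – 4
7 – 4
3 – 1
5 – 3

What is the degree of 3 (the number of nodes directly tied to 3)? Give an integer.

2

3 is directly tied to 1 and 5. That is 2 neighbors, so the degree of 3 is 2.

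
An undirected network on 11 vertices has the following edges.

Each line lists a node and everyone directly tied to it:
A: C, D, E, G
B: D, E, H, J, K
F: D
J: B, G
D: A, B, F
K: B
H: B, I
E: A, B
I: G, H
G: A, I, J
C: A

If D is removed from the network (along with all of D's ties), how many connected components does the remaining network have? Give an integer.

Without D, the remaining ties split the others into: {A, B, C, E, G, H, I, J, K}; {F}.
That's 2 separate components.

2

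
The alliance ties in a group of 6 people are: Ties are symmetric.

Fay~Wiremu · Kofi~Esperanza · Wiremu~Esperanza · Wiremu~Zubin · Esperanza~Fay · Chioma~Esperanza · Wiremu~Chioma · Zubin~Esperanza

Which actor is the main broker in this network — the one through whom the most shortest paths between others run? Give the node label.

Unnormalized betweenness of each node: Chioma:0, Esperanza:11/2, Fay:0, Kofi:0, Wiremu:3/2, Zubin:0.
Esperanza has the largest value, 11/2, making it the main broker — the node through which the most shortest paths run.

Esperanza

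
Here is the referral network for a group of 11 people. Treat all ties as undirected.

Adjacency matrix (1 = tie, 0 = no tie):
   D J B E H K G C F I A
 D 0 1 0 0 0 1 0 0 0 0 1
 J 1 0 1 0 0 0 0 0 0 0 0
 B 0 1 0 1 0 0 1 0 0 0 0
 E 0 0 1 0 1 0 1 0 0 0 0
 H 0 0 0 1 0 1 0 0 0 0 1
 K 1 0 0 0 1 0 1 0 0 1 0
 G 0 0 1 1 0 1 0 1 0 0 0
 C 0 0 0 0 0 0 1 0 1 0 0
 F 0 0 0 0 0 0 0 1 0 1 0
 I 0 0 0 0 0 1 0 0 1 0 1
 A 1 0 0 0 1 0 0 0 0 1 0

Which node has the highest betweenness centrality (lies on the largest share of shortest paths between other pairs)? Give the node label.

Unnormalized betweenness of each node: A:17/4, B:47/12, C:10/3, D:65/12, E:37/12, F:2, G:137/12, H:4, I:25/4, J:7/4, K:127/12.
G has the largest value, 137/12, making it the main broker — the node through which the most shortest paths run.

G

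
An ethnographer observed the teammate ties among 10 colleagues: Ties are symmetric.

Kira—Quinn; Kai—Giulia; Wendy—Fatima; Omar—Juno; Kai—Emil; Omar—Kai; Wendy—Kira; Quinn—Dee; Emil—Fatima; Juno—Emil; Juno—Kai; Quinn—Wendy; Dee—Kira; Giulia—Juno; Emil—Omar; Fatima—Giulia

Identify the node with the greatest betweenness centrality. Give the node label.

Unnormalized betweenness of each node: Dee:0, Emil:10, Fatima:61/3, Giulia:5, Juno:5/6, Kai:5/6, Kira:7/2, Omar:0, Quinn:7/2, Wendy:18.
Fatima has the largest value, 61/3, making it the main broker — the node through which the most shortest paths run.

Fatima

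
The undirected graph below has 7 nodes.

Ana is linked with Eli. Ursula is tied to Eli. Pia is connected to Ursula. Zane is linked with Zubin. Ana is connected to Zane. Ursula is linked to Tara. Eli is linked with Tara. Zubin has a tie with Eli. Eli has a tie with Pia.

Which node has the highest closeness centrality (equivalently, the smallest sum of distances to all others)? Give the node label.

Farness (sum of distances to all others) for each node — Ana:10, Eli:7, Pia:11, Tara:11, Ursula:10, Zane:13, Zubin:10.
The smallest farness is 7, for Eli, so Eli has the highest closeness.

Eli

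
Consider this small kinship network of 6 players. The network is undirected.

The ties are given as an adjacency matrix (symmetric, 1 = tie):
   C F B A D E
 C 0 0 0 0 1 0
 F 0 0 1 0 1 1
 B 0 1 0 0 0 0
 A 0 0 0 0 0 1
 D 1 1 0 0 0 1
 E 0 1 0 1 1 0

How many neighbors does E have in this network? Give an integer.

E is directly tied to A, D, and F. That is 3 neighbors, so the degree of E is 3.

3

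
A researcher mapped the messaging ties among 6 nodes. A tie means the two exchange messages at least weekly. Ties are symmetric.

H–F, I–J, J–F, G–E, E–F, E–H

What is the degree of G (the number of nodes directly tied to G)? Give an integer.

1

G is directly tied to E. That is 1 neighbor, so the degree of G is 1.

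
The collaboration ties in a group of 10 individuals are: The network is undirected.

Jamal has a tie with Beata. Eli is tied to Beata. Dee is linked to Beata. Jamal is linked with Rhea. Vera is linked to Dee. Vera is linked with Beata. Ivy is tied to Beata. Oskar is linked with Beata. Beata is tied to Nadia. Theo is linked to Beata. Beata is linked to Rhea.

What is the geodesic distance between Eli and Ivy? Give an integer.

One shortest route is Eli – Beata – Ivy, which uses 2 edges, and Eli and Ivy are not directly tied, so nothing shorter exists. So d(Eli,Ivy) = 2.

2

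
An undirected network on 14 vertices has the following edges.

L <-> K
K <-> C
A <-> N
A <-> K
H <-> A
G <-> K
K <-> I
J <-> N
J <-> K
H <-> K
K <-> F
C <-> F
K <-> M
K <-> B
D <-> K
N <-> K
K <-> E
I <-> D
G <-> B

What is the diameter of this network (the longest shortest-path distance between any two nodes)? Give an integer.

2

Eccentricity of each node (its greatest distance to any other): A:2, B:2, C:2, D:2, E:2, F:2, G:2, H:2, I:2, J:2, K:1, L:2, M:2, N:2.
The maximum eccentricity is 2, realized for instance by the pair N–H via N – K – H. So the diameter is 2.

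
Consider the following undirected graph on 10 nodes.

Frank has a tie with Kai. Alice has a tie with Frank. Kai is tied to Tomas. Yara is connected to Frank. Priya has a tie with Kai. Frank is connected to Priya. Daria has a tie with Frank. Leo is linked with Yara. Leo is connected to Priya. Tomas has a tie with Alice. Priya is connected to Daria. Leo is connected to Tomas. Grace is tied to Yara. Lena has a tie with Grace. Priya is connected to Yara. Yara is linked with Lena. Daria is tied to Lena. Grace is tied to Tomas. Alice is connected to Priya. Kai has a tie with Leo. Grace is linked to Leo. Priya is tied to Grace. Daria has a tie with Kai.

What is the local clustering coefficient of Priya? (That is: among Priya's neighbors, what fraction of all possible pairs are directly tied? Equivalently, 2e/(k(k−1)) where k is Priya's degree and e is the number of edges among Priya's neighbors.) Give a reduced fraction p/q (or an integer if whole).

3/7

Priya's neighbors: Alice, Daria, Frank, Grace, Kai, Leo, and Yara (k = 7).
Possible neighbor pairs: C(7,2) = 21. Edges among them: Alice–Frank, Daria–Frank, Daria–Kai, Frank–Kai, Frank–Yara, Grace–Leo, Grace–Yara, Kai–Leo, Leo–Yara → e = 9.
Clustering(Priya) = 9/21 = 3/7.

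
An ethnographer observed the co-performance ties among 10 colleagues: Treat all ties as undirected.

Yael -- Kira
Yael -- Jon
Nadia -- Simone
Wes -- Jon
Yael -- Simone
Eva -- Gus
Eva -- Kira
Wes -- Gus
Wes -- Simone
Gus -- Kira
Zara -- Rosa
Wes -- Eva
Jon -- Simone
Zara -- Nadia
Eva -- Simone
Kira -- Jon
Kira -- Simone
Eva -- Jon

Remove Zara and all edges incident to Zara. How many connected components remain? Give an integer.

Without Zara, the remaining ties split the others into: {Eva, Gus, Jon, Kira, Nadia, Simone, Wes, Yael}; {Rosa}.
That's 2 separate components.

2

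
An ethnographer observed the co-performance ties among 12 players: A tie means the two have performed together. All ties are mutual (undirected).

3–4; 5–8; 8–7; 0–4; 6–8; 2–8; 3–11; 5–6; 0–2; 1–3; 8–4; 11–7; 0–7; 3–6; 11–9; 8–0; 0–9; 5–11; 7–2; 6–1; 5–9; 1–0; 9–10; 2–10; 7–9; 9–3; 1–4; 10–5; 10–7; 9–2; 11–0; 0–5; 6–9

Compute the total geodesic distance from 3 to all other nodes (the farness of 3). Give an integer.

Distances from 3: 0:2, 1:1, 2:2, 4:1, 5:2, 6:1, 7:2, 8:2, 9:1, 10:2, 11:1.
Sum = 2 + 1 + 2 + 1 + 2 + 1 + 2 + 2 + 1 + 2 + 1 = 17.

17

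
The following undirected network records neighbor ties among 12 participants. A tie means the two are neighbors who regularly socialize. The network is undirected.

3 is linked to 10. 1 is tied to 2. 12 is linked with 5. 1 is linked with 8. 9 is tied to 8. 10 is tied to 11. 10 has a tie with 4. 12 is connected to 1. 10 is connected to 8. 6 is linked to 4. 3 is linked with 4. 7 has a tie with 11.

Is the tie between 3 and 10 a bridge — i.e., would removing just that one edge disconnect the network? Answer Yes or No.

Even without that edge, 3 still reaches 10 via 3 – 4 – 10, so the network stays connected. Not a bridge.

No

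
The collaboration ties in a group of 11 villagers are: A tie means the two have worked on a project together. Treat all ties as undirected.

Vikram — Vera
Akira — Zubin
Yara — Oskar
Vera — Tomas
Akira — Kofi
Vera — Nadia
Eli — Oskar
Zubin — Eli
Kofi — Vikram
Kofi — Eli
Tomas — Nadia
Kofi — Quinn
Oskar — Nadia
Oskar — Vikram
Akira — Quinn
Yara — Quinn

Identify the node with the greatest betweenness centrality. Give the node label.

Oskar

Unnormalized betweenness of each node: Akira:31/12, Eli:143/20, Kofi:101/10, Nadia:73/12, Oskar:449/30, Quinn:59/20, Tomas:0, Vera:68/15, Vikram:146/15, Yara:59/20, Zubin:19/20.
Oskar has the largest value, 449/30, making it the main broker — the node through which the most shortest paths run.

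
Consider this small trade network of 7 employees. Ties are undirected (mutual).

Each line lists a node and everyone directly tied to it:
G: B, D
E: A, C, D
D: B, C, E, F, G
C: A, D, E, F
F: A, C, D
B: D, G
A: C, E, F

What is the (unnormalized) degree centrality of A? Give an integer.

3

A is directly tied to C, E, and F. That is 3 neighbors, so the degree of A is 3.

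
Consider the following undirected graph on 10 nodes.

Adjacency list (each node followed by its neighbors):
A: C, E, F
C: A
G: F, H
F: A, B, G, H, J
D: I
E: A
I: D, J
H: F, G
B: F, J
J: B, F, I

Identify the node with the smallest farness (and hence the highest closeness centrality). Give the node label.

F

Farness (sum of distances to all others) for each node — A:18, B:19, C:26, D:31, E:26, F:14, G:21, H:21, I:23, J:17.
The smallest farness is 14, for F, so F has the highest closeness.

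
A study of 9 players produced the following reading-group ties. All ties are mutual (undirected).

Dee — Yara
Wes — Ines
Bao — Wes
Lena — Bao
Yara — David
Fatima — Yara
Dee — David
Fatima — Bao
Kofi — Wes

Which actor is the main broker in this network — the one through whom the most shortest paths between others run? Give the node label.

Bao

Unnormalized betweenness of each node: Bao:19, David:0, Dee:0, Fatima:15, Ines:0, Kofi:0, Lena:0, Wes:13, Yara:12.
Bao has the largest value, 19, making it the main broker — the node through which the most shortest paths run.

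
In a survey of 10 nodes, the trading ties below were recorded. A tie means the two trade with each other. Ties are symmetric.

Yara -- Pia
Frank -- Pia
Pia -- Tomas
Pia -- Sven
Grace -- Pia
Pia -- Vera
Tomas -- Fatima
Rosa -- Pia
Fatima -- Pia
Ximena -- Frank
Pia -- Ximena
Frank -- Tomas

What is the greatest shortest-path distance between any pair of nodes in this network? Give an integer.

2

Eccentricity of each node (its greatest distance to any other): Fatima:2, Frank:2, Grace:2, Pia:1, Rosa:2, Sven:2, Tomas:2, Vera:2, Ximena:2, Yara:2.
The maximum eccentricity is 2, realized for instance by the pair Ximena–Rosa via Ximena – Pia – Rosa. So the diameter is 2.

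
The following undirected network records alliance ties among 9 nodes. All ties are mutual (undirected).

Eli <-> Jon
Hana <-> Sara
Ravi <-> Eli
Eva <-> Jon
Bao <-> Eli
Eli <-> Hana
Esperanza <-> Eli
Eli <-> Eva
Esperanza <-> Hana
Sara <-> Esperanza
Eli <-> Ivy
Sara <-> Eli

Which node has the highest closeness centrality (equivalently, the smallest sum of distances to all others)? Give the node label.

Farness (sum of distances to all others) for each node — Bao:15, Eli:8, Esperanza:13, Eva:14, Hana:13, Ivy:15, Jon:14, Ravi:15, Sara:13.
The smallest farness is 8, for Eli, so Eli has the highest closeness.

Eli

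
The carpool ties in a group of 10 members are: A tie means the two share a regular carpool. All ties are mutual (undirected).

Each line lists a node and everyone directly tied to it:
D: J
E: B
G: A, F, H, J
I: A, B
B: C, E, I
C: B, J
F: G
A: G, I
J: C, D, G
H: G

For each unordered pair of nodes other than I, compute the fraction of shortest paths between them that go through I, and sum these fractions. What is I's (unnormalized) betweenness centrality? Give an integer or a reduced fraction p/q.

Pairs whose geodesics pass through I — G–B: 1/2; G–E: 1/2; B–H: 1/2; B–A: 1; B–F: 1/2; H–E: 1/2; A–C: 1/2; A–E: 1; E–F: 1/2.
All other pairs contribute 0.
Summing the contributions gives betweenness(I) = 11/2.

11/2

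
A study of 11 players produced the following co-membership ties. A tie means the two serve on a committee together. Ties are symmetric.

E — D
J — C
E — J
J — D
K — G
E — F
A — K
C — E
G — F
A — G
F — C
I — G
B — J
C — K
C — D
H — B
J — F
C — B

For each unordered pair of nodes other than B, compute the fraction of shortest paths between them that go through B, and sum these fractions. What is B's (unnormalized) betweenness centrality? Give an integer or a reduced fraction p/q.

9

Pairs whose geodesics pass through B — J–H: 1; E–H: 2/2; H–D: 2/2; H–F: 2/2; H–C: 1; H–A: 1; H–G: 3/3; H–I: 3/3; H–K: 1.
All other pairs contribute 0.
Summing the contributions gives betweenness(B) = 9.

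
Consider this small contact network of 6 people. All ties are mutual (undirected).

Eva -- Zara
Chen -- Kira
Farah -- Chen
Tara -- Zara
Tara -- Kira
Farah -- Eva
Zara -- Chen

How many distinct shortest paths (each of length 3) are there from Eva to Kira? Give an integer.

The shortest distance is 3. The length-3 paths are: Eva–Farah–Chen–Kira; Eva–Zara–Chen–Kira; Eva–Zara–Tara–Kira.
That gives 3 distinct shortest paths.

3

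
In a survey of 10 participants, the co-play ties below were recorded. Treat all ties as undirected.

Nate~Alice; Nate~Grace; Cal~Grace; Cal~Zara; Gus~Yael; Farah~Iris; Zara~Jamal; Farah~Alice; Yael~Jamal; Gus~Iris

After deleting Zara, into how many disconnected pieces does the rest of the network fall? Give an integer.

Zara's neighbors (Cal and Jamal) remain reachable from one another through other ties, so the rest of the network stays in one piece.

1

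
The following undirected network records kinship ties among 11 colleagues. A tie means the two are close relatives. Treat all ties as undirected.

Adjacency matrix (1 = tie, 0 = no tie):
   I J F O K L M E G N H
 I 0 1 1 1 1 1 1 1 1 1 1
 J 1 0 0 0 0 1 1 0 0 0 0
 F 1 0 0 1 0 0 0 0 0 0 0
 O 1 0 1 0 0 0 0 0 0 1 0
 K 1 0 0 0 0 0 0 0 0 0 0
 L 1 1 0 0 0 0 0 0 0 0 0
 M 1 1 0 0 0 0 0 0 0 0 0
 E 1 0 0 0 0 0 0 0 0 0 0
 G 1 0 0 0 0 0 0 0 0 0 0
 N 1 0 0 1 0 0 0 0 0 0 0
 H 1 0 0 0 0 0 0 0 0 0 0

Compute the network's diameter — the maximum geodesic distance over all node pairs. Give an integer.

Eccentricity of each node (its greatest distance to any other): E:2, F:2, G:2, H:2, I:1, J:2, K:2, L:2, M:2, N:2, O:2.
The maximum eccentricity is 2, realized for instance by the pair J–F via J – I – F. So the diameter is 2.

2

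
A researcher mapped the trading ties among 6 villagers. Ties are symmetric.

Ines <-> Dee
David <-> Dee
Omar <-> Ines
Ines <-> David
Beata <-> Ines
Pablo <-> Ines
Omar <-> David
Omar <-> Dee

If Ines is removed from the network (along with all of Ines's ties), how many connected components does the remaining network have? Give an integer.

Without Ines, the remaining ties split the others into: {Pablo}; {David, Dee, Omar}; {Beata}.
That's 3 separate components.

3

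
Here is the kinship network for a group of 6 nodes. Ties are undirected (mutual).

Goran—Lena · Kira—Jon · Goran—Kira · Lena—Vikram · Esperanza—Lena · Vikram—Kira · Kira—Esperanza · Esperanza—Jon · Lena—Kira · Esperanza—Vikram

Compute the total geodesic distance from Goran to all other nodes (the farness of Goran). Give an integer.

8

Distances from Goran: Esperanza:2, Jon:2, Kira:1, Lena:1, Vikram:2.
Sum = 2 + 2 + 1 + 1 + 2 = 8.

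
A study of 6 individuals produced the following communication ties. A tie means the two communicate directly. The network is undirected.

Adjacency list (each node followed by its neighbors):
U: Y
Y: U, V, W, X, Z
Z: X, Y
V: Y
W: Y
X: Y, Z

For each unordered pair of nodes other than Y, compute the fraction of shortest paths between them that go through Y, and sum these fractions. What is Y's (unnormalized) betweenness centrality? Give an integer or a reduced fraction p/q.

9

Pairs whose geodesics pass through Y — Z–U: 1; Z–V: 1; Z–W: 1; X–U: 1; X–V: 1; X–W: 1; U–V: 1; U–W: 1; V–W: 1.
All other pairs contribute 0.
Summing the contributions gives betweenness(Y) = 9.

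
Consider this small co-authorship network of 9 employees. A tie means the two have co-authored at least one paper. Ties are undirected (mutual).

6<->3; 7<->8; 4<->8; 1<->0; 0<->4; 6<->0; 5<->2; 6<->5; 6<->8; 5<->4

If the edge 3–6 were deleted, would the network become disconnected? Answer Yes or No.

Without the 3–6 edge there is no alternate route between 3 and 6, so the network disconnects. It is a bridge.

Yes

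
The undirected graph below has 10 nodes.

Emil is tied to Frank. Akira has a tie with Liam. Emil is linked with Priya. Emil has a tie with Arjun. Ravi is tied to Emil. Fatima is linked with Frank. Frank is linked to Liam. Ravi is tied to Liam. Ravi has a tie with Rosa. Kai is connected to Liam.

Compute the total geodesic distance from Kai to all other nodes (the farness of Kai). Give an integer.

Distances from Kai: Akira:2, Arjun:4, Emil:3, Fatima:3, Frank:2, Liam:1, Priya:4, Ravi:2, Rosa:3.
Sum = 2 + 4 + 3 + 3 + 2 + 1 + 4 + 2 + 3 = 24.

24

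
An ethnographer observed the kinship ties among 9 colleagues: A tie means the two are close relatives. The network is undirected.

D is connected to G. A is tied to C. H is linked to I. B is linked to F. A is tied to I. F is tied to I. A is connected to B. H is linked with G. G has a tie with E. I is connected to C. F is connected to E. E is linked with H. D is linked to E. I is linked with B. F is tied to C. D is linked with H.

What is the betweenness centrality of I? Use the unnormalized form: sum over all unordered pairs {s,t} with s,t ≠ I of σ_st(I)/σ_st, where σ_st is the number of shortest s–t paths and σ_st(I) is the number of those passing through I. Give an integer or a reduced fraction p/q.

Pairs whose geodesics pass through I — B–C: 1/3; B–G: 1/2; B–D: 1/2; B–H: 1; F–A: 1/3; F–H: 1/2; C–G: 1/2; C–D: 1/2; C–H: 1; A–E: 2/4; A–G: 1; A–D: 1; A–H: 1.
All other pairs contribute 0.
Summing the contributions gives betweenness(I) = 26/3.

26/3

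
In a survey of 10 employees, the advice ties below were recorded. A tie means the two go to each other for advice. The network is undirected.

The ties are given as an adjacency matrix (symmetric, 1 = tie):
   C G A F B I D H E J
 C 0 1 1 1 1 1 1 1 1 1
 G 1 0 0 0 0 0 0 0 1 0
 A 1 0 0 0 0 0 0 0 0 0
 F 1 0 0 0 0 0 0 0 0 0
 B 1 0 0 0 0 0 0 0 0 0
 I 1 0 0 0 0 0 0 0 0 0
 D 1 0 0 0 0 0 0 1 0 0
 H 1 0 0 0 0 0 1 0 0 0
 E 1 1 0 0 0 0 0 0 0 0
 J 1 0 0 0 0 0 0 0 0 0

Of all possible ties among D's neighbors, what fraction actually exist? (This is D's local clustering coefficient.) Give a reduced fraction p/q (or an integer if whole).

D's neighbors: C and H (k = 2).
Possible neighbor pairs: C(2,2) = 1. Edges among them: C–H → e = 1.
Clustering(D) = 1/1.

1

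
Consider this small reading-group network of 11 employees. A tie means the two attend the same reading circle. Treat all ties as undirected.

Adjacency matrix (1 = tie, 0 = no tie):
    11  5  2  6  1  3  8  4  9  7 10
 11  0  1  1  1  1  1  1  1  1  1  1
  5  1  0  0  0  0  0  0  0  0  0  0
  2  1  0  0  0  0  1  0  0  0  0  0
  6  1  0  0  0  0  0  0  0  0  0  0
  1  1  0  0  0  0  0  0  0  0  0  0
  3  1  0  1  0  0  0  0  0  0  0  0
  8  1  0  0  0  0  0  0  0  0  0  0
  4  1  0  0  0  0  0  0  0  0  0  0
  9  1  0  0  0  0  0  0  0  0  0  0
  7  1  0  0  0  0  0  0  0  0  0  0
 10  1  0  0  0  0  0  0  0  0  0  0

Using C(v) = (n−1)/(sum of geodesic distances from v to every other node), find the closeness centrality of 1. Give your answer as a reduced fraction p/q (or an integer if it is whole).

Distances from 1: 2:2, 3:2, 4:2, 5:2, 6:2, 7:2, 8:2, 9:2, 10:2, 11:1. Sum = 19.
n = 11, so closeness = 10/19.

10/19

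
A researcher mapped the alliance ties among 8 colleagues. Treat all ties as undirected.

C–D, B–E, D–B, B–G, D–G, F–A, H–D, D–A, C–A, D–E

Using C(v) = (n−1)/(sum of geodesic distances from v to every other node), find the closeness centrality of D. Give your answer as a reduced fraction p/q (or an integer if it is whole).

7/8

Distances from D: A:1, B:1, C:1, E:1, F:2, G:1, H:1. Sum = 8.
n = 8, so closeness = 7/8.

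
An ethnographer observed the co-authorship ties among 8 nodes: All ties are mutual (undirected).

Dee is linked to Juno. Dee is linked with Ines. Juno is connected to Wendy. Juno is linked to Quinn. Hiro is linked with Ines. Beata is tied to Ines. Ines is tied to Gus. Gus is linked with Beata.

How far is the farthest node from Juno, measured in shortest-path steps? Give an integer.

3

Distances from Juno: Beata:3, Dee:1, Gus:3, Hiro:3, Ines:2, Quinn:1, Wendy:1.
The largest is 3 (to Gus, Beata, and Hiro), so the eccentricity of Juno is 3.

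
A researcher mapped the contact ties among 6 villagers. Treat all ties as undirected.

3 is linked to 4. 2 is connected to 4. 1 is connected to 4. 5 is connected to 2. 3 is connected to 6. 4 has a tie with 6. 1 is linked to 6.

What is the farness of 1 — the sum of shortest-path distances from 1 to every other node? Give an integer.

9

Distances from 1: 2:2, 3:2, 4:1, 5:3, 6:1.
Sum = 2 + 2 + 1 + 3 + 1 = 9.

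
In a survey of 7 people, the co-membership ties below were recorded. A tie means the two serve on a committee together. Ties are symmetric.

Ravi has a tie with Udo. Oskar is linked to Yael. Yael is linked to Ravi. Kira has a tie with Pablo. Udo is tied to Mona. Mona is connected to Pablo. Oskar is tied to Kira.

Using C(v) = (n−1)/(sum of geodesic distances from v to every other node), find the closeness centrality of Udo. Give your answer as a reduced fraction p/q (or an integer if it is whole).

1/2

Distances from Udo: Kira:3, Mona:1, Oskar:3, Pablo:2, Ravi:1, Yael:2. Sum = 12.
n = 7, so closeness = 6/12 = 1/2.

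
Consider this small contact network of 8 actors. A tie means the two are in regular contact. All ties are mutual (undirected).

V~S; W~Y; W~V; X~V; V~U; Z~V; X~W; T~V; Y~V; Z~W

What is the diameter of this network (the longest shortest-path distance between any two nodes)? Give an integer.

2

Eccentricity of each node (its greatest distance to any other): S:2, T:2, U:2, V:1, W:2, X:2, Y:2, Z:2.
The maximum eccentricity is 2, realized for instance by the pair W–T via W – V – T. So the diameter is 2.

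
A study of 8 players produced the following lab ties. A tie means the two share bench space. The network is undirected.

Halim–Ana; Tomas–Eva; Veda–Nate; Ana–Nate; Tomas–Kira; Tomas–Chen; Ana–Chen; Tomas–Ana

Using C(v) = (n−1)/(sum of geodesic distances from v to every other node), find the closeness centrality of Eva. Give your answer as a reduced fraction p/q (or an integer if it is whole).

7/17

Distances from Eva: Ana:2, Chen:2, Halim:3, Kira:2, Nate:3, Tomas:1, Veda:4. Sum = 17.
n = 8, so closeness = 7/17.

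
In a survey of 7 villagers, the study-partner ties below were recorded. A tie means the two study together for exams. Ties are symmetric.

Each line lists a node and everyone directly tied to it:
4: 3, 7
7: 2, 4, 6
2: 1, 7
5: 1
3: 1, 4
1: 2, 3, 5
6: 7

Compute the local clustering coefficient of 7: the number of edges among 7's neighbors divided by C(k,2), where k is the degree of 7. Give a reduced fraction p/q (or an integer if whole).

0

7's neighbors: 2, 4, and 6 (k = 3).
Possible neighbor pairs: C(3,2) = 3. Edges among them: none → e = 0.
Clustering(7) = 0/3 = 0.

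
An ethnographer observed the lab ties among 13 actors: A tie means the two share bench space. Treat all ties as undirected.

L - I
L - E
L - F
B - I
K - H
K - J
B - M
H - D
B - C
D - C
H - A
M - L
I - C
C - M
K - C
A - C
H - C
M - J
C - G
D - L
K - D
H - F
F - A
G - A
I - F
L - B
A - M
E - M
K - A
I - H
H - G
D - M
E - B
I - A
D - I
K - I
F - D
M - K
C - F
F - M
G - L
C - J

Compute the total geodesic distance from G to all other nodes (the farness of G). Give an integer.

20

Distances from G: A:1, B:2, C:1, D:2, E:2, F:2, H:1, I:2, J:2, K:2, L:1, M:2.
Sum = 1 + 2 + 1 + 2 + 2 + 2 + 1 + 2 + 2 + 2 + 1 + 2 = 20.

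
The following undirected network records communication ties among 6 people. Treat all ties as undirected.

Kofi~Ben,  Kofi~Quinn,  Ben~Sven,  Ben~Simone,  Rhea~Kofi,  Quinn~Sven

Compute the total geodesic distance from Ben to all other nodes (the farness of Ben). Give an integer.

Distances from Ben: Kofi:1, Quinn:2, Rhea:2, Simone:1, Sven:1.
Sum = 1 + 2 + 2 + 1 + 1 = 7.

7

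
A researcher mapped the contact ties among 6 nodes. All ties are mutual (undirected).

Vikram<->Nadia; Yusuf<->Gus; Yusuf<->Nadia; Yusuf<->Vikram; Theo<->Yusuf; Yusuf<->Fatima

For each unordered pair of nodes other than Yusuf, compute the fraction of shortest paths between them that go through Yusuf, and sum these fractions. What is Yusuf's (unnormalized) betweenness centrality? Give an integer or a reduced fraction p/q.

Pairs whose geodesics pass through Yusuf — Theo–Nadia: 1; Theo–Gus: 1; Theo–Fatima: 1; Theo–Vikram: 1; Nadia–Gus: 1; Nadia–Fatima: 1; Gus–Fatima: 1; Gus–Vikram: 1; Fatima–Vikram: 1.
All other pairs contribute 0.
Summing the contributions gives betweenness(Yusuf) = 9.

9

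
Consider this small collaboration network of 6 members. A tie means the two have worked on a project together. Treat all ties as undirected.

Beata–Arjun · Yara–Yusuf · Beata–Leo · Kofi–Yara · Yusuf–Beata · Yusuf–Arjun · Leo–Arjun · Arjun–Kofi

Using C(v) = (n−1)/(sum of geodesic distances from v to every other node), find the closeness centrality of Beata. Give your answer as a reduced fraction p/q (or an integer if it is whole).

5/7

Distances from Beata: Arjun:1, Kofi:2, Leo:1, Yara:2, Yusuf:1. Sum = 7.
n = 6, so closeness = 5/7.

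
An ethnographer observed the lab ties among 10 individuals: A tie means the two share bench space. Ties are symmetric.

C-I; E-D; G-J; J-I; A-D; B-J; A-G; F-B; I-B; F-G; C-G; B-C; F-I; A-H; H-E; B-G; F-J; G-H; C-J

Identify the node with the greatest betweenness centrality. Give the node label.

Unnormalized betweenness of each node: A:13/2, B:3/2, C:5/4, D:1/2, E:1/2, F:5/4, G:81/4, H:13/2, I:1/4, J:3/2.
G has the largest value, 81/4, making it the main broker — the node through which the most shortest paths run.

G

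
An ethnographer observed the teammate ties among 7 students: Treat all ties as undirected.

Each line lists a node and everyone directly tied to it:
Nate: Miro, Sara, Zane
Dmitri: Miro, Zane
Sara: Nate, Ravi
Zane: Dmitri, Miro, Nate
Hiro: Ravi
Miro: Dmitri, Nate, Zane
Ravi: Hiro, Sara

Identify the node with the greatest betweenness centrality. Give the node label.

Nate

Unnormalized betweenness of each node: Dmitri:0, Hiro:0, Miro:2, Nate:9, Ravi:5, Sara:8, Zane:2.
Nate has the largest value, 9, making it the main broker — the node through which the most shortest paths run.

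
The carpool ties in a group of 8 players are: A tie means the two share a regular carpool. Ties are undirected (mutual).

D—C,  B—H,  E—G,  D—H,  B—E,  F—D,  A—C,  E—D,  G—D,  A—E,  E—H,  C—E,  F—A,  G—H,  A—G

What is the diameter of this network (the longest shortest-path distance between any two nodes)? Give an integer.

Eccentricity of each node (its greatest distance to any other): A:2, B:3, C:2, D:2, E:2, F:3, G:2, H:2.
The maximum eccentricity is 3, realized for instance by the pair F–B via F – A – E – B. So the diameter is 3.

3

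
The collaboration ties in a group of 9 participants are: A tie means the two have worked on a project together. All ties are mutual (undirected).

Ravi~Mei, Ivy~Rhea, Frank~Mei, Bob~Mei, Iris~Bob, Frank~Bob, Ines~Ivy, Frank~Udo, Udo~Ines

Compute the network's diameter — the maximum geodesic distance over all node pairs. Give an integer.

Eccentricity of each node (its greatest distance to any other): Bob:5, Frank:4, Ines:4, Iris:6, Ivy:5, Mei:5, Ravi:6, Rhea:6, Udo:3.
The maximum eccentricity is 6, realized for instance by the pair Ravi–Rhea via Ravi – Mei – Frank – Udo – Ines – Ivy – Rhea. So the diameter is 6.

6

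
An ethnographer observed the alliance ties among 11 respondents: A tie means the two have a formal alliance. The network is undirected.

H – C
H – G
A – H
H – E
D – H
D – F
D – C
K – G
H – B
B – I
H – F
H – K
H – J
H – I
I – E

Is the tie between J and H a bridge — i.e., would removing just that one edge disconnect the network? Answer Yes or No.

Without the J–H edge there is no alternate route between J and H, so the network disconnects. It is a bridge.

Yes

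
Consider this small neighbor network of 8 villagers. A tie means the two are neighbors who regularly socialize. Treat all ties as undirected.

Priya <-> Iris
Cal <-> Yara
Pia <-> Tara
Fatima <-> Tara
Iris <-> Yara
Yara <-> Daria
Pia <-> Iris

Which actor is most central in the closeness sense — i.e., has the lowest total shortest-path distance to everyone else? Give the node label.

Iris

Farness (sum of distances to all others) for each node — Cal:20, Daria:20, Fatima:24, Iris:12, Pia:14, Priya:18, Tara:18, Yara:14.
The smallest farness is 12, for Iris, so Iris has the highest closeness.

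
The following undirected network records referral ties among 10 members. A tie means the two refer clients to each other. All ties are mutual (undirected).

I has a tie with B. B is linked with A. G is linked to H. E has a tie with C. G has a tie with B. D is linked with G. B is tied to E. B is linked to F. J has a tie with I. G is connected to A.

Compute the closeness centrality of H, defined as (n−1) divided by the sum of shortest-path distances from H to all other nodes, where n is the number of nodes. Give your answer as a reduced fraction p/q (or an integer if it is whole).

3/8

Distances from H: A:2, B:2, C:4, D:2, E:3, F:3, G:1, I:3, J:4. Sum = 24.
n = 10, so closeness = 9/24 = 3/8.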